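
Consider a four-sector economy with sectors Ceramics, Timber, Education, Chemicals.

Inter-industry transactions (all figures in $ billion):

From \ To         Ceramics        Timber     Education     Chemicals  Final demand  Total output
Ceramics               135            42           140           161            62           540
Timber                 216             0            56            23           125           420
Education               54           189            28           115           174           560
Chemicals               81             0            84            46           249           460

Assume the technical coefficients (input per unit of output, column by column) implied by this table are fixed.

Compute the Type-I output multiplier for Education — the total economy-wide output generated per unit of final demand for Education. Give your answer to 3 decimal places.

Technical coefficients a_ij = z_ij / X_j:
  a_11 = 135/540 = 0.25, a_21 = 216/540 = 0.40, a_31 = 54/540 = 0.10, a_41 = 81/540 = 0.15
  a_12 = 42/420 = 0.10, a_22 = 0/420 = 0.00, a_32 = 189/420 = 0.45, a_42 = 0/420 = 0.00
  a_13 = 140/560 = 0.25, a_23 = 56/560 = 0.10, a_33 = 28/560 = 0.05, a_43 = 84/560 = 0.15
  a_14 = 161/460 = 0.35, a_24 = 23/460 = 0.05, a_34 = 115/460 = 0.25, a_44 = 46/460 = 0.10
I − A =
  [   0.75    -0.10    -0.25    -0.35]
  [  -0.40     1.00    -0.10    -0.05]
  [  -0.10    -0.45     0.95    -0.25]
  [  -0.15     0.00    -0.15     0.90]
Compute the cofactors C_ij = (−1)^(i+j)·(3×3 minor ij) of I−A; the adjugate is their transpose:
adj(I−A) = Cᵀ =
  [ 0.773625   0.206625   0.287250   0.392125]
  [ 0.347625   0.526125   0.180750   0.214625]
  [ 0.292875   0.292875   0.585750   0.292875]
  [ 0.177750   0.083250   0.145500   0.569750]
det(I−A) = Σ_j (I−A)_1j·C_1j = (0.75)(0.773625) + (-0.10)(0.347625) + (-0.25)(0.292875) + (-0.35)(0.177750) = 0.410025
(I − A)⁻¹ = adj(I−A) / det(I−A) ≈
  [   1.8868     0.5039     0.7006     0.9563]
  [   0.8478     1.2832     0.4408     0.5234]
  [   0.7143     0.7143     1.4286     0.7143]
  [   0.4335     0.2030     0.3549     1.3895]
The output multiplier for sector j is the column-j sum of the Leontief inverse (I − A)⁻¹ = adj(I−A) / det(I−A).
Column 3 of adj(I−A): (0.287250, 0.180750, 0.585750, 0.145500); det(I−A) = 0.410025.
m_3 = (0.287250 + 0.180750 + 0.585750 + 0.145500) / 0.410025 = 1.19925 / 0.410025 ≈ 2.925.

m_3 = 2.925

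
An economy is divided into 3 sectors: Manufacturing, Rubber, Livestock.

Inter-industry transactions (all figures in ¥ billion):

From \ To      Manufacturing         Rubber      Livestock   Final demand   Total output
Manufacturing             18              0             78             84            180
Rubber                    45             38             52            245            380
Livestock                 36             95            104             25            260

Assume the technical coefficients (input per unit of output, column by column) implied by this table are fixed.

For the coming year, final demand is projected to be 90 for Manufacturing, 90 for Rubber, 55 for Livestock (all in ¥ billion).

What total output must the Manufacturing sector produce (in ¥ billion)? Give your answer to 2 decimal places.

Technical coefficients a_ij = z_ij / X_j:
  a_11 = 18/180 = 0.10, a_21 = 45/180 = 0.25, a_31 = 36/180 = 0.20
  a_12 = 0/380 = 0.00, a_22 = 38/380 = 0.10, a_32 = 95/380 = 0.25
  a_13 = 78/260 = 0.30, a_23 = 52/260 = 0.20, a_33 = 104/260 = 0.40
I − A =
  [   0.90     0.00    -0.30]
  [  -0.25     0.90    -0.20]
  [  -0.20    -0.25     0.60]
Cofactors of I−A, C_ij = (−1)^(i+j)·(minor ij) (rows/columns in the sector order above):
  C_11 = (0.90)(0.60) − (-0.20)(-0.25) = 0.4900
  C_12 = −[(-0.25)(0.60) − (-0.20)(-0.20)] = 0.1900
  C_13 = (-0.25)(-0.25) − (0.90)(-0.20) = 0.2425
  C_21 = −[(0.00)(0.60) − (-0.30)(-0.25)] = 0.0750
  C_22 = (0.90)(0.60) − (-0.30)(-0.20) = 0.4800
  C_23 = −[(0.90)(-0.25) − (0.00)(-0.20)] = 0.2250
  C_31 = (0.00)(-0.20) − (-0.30)(0.90) = 0.2700
  C_32 = −[(0.90)(-0.20) − (-0.30)(-0.25)] = 0.2550
  C_33 = (0.90)(0.90) − (0.00)(-0.25) = 0.8100
det(I−A) = Σ_j (I−A)_1j·C_1j = (0.90)(0.4900) + (0.00)(0.1900) + (-0.30)(0.2425) = 0.36825
adj(I−A) = Cᵀ =
  [ 0.4900   0.0750   0.2700]
  [ 0.1900   0.4800   0.2550]
  [ 0.2425   0.2250   0.8100]
(I − A)⁻¹ = adj(I−A) / det(I−A) ≈
  [   1.3306     0.2037     0.7332]
  [   0.5160     1.3035     0.6925]
  [   0.6585     0.6110     2.1996]
x = (I − A)⁻¹ d = adj(I−A)·d / det(I−A), with det(I−A) = 0.36825:
  x_1 = (0.4900·90 + 0.0750·90 + 0.2700·55) / 0.36825 = 65.70 / 0.36825 ≈ 178.41
  x_2 = (0.1900·90 + 0.4800·90 + 0.2550·55) / 0.36825 = 74.325 / 0.36825 ≈ 201.83
  x_3 = (0.2425·90 + 0.2250·90 + 0.8100·55) / 0.36825 = 86.625 / 0.36825 ≈ 235.23

x_1 = 178.41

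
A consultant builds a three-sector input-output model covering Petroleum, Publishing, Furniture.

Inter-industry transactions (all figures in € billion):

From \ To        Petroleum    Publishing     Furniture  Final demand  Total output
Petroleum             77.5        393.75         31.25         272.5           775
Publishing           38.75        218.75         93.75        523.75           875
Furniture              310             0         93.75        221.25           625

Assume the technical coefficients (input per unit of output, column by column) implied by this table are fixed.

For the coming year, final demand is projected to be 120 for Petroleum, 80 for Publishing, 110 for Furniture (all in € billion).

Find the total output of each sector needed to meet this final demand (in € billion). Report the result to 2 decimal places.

Technical coefficients a_ij = z_ij / X_j:
  a_11 = 77.5/775 = 0.10, a_21 = 38.75/775 = 0.05, a_31 = 310/775 = 0.40
  a_12 = 393.75/875 = 0.45, a_22 = 218.75/875 = 0.25, a_32 = 0/875 = 0.00
  a_13 = 31.25/625 = 0.05, a_23 = 93.75/625 = 0.15, a_33 = 93.75/625 = 0.15
I − A =
  [   0.90    -0.45    -0.05]
  [  -0.05     0.75    -0.15]
  [  -0.40     0.00     0.85]
Cofactors of I−A, C_ij = (−1)^(i+j)·(minor ij) (rows/columns in the sector order above):
  C_11 = (0.75)(0.85) − (-0.15)(0.00) = 0.6375
  C_12 = −[(-0.05)(0.85) − (-0.15)(-0.40)] = 0.1025
  C_13 = (-0.05)(0.00) − (0.75)(-0.40) = 0.3000
  C_21 = −[(-0.45)(0.85) − (-0.05)(0.00)] = 0.3825
  C_22 = (0.90)(0.85) − (-0.05)(-0.40) = 0.7450
  C_23 = −[(0.90)(0.00) − (-0.45)(-0.40)] = 0.1800
  C_31 = (-0.45)(-0.15) − (-0.05)(0.75) = 0.1050
  C_32 = −[(0.90)(-0.15) − (-0.05)(-0.05)] = 0.1375
  C_33 = (0.90)(0.75) − (-0.45)(-0.05) = 0.6525
det(I−A) = Σ_j (I−A)_1j·C_1j = (0.90)(0.6375) + (-0.45)(0.1025) + (-0.05)(0.3000) = 0.512625
adj(I−A) = Cᵀ =
  [ 0.6375   0.3825   0.1050]
  [ 0.1025   0.7450   0.1375]
  [ 0.3000   0.1800   0.6525]
(I − A)⁻¹ = adj(I−A) / det(I−A) ≈
  [   1.2436     0.7462     0.2048]
  [   0.2000     1.4533     0.2682]
  [   0.5852     0.3511     1.2729]
x = (I − A)⁻¹ d = adj(I−A)·d / det(I−A), with det(I−A) = 0.512625:
  x_1 = (0.6375·120 + 0.3825·80 + 0.1050·110) / 0.512625 = 118.65 / 0.512625 ≈ 231.46
  x_2 = (0.1025·120 + 0.7450·80 + 0.1375·110) / 0.512625 = 87.025 / 0.512625 ≈ 169.76
  x_3 = (0.3000·120 + 0.1800·80 + 0.6525·110) / 0.512625 = 122.175 / 0.512625 ≈ 238.33

x_1 = 231.46, x_2 = 169.76, x_3 = 238.33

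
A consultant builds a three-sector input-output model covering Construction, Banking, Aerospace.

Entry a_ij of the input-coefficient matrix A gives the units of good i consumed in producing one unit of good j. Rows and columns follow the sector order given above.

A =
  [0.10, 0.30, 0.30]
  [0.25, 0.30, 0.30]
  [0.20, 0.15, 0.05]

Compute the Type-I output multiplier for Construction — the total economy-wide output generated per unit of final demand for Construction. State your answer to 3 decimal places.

I − A =
  [   0.90    -0.30    -0.30]
  [  -0.25     0.70    -0.30]
  [  -0.20    -0.15     0.95]
Cofactors of I−A, C_ij = (−1)^(i+j)·(minor ij) (rows/columns in the sector order above):
  C_11 = (0.70)(0.95) − (-0.30)(-0.15) = 0.6200
  C_12 = −[(-0.25)(0.95) − (-0.30)(-0.20)] = 0.2975
  C_13 = (-0.25)(-0.15) − (0.70)(-0.20) = 0.1775
  C_21 = −[(-0.30)(0.95) − (-0.30)(-0.15)] = 0.3300
  C_22 = (0.90)(0.95) − (-0.30)(-0.20) = 0.7950
  C_23 = −[(0.90)(-0.15) − (-0.30)(-0.20)] = 0.1950
  C_31 = (-0.30)(-0.30) − (-0.30)(0.70) = 0.3000
  C_32 = −[(0.90)(-0.30) − (-0.30)(-0.25)] = 0.3450
  C_33 = (0.90)(0.70) − (-0.30)(-0.25) = 0.5550
det(I−A) = Σ_j (I−A)_1j·C_1j = (0.90)(0.6200) + (-0.30)(0.2975) + (-0.30)(0.1775) = 0.4155
adj(I−A) = Cᵀ =
  [ 0.6200   0.3300   0.3000]
  [ 0.2975   0.7950   0.3450]
  [ 0.1775   0.1950   0.5550]
(I − A)⁻¹ = adj(I−A) / det(I−A) ≈
  [   1.4922     0.7942     0.7220]
  [   0.7160     1.9134     0.8303]
  [   0.4272     0.4693     1.3357]
The output multiplier for sector j is the column-j sum of the Leontief inverse (I − A)⁻¹ = adj(I−A) / det(I−A).
Column C of adj(I−A): (0.6200, 0.2975, 0.1775); det(I−A) = 0.4155.
m_C = (0.6200 + 0.2975 + 0.1775) / 0.4155 = 1.095 / 0.4155 ≈ 2.635.

m_C = 2.635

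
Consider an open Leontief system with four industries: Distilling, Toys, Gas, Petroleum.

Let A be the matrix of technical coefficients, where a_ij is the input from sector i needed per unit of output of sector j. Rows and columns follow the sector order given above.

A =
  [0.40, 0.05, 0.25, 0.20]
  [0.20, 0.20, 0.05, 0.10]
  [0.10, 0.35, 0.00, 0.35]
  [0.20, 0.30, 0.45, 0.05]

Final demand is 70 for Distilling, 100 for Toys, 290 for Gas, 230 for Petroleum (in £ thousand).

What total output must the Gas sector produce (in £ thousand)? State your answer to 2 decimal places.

I − A =
  [   0.60    -0.05    -0.25    -0.20]
  [  -0.20     0.80    -0.05    -0.10]
  [  -0.10    -0.35     1.00    -0.35]
  [  -0.20    -0.30    -0.45     0.95]
Compute the cofactors C_ij = (−1)^(i+j)·(3×3 minor ij) of I−A; the adjugate is their transpose:
adj(I−A) = Cᵀ =
  [ 0.566375   0.240500   0.262125   0.241125]
  [ 0.191250   0.385250   0.124000   0.126500]
  [ 0.223500   0.262750   0.383500   0.216000]
  [ 0.285500   0.296750   0.276000   0.421750]
det(I−A) = Σ_j (I−A)_1j·C_1j = (0.60)(0.566375) + (-0.05)(0.191250) + (-0.25)(0.223500) + (-0.20)(0.285500) = 0.2172875
(I − A)⁻¹ = adj(I−A) / det(I−A) ≈
  [   2.6066     1.1068     1.2064     1.1097]
  [   0.8802     1.7730     0.5707     0.5822]
  [   1.0286     1.2092     1.7649     0.9941]
  [   1.3139     1.3657     1.2702     1.9410]
x = (I − A)⁻¹ d = adj(I−A)·d / det(I−A), with det(I−A) = 0.2172875:
  x_D = (0.566375·70 + 0.240500·100 + 0.262125·290 + 0.241125·230) / 0.2172875 = 195.17125 / 0.2172875 ≈ 898.22
  x_T = (0.191250·70 + 0.385250·100 + 0.124000·290 + 0.126500·230) / 0.2172875 = 116.9675 / 0.2172875 ≈ 538.31
  x_G = (0.223500·70 + 0.262750·100 + 0.383500·290 + 0.216000·230) / 0.2172875 = 202.815 / 0.2172875 ≈ 933.39
  x_P = (0.285500·70 + 0.296750·100 + 0.276000·290 + 0.421750·230) / 0.2172875 = 226.7025 / 0.2172875 ≈ 1043.33

x_G = 933.39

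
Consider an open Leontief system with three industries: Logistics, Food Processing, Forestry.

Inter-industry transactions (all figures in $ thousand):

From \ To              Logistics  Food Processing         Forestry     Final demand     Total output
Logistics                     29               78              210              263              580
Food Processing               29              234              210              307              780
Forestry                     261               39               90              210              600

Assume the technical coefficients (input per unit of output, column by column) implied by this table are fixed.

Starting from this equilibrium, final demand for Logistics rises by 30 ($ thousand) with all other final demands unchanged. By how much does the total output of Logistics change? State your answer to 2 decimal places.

Δx_1 = 41.50

Technical coefficients a_ij = z_ij / X_j:
  a_11 = 29/580 = 0.05, a_21 = 29/580 = 0.05, a_31 = 261/580 = 0.45
  a_12 = 78/780 = 0.10, a_22 = 234/780 = 0.30, a_32 = 39/780 = 0.05
  a_13 = 210/600 = 0.35, a_23 = 210/600 = 0.35, a_33 = 90/600 = 0.15
I − A =
  [   0.95    -0.10    -0.35]
  [  -0.05     0.70    -0.35]
  [  -0.45    -0.05     0.85]
Cofactors of I−A, C_ij = (−1)^(i+j)·(minor ij) (rows/columns in the sector order above):
  C_11 = (0.70)(0.85) − (-0.35)(-0.05) = 0.5775
  C_12 = −[(-0.05)(0.85) − (-0.35)(-0.45)] = 0.2000
  C_13 = (-0.05)(-0.05) − (0.70)(-0.45) = 0.3175
  C_21 = −[(-0.10)(0.85) − (-0.35)(-0.05)] = 0.1025
  C_22 = (0.95)(0.85) − (-0.35)(-0.45) = 0.6500
  C_23 = −[(0.95)(-0.05) − (-0.10)(-0.45)] = 0.0925
  C_31 = (-0.10)(-0.35) − (-0.35)(0.70) = 0.2800
  C_32 = −[(0.95)(-0.35) − (-0.35)(-0.05)] = 0.3500
  C_33 = (0.95)(0.70) − (-0.10)(-0.05) = 0.6600
det(I−A) = Σ_j (I−A)_1j·C_1j = (0.95)(0.5775) + (-0.10)(0.2000) + (-0.35)(0.3175) = 0.4175
adj(I−A) = Cᵀ =
  [ 0.5775   0.1025   0.2800]
  [ 0.2000   0.6500   0.3500]
  [ 0.3175   0.0925   0.6600]
(I − A)⁻¹ = adj(I−A) / det(I−A) ≈
  [   1.3832     0.2455     0.6707]
  [   0.4790     1.5569     0.8383]
  [   0.7605     0.2216     1.5808]
Δx = (I − A)⁻¹ Δd with Δd having +30 in the Logistics component and 0 elsewhere.
So Δx_1 = L_11 · (+30), where L_11 = adj(I−A)_11 / det(I−A) = 0.5775 / 0.4175.
Δx_1 = 0.5775 × (+30) / 0.4175 = 17.325 / 0.4175 ≈ 41.50.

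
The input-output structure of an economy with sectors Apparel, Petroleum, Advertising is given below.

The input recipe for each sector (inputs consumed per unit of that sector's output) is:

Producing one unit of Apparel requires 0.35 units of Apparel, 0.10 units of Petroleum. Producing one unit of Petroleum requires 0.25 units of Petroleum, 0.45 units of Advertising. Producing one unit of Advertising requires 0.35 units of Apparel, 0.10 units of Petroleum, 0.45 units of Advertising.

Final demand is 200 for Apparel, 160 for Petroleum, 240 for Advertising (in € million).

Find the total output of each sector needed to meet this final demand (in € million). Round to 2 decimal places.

I − A =
  [   0.65     0.00    -0.35]
  [  -0.10     0.75    -0.10]
  [   0.00    -0.45     0.55]
Cofactors of I−A, C_ij = (−1)^(i+j)·(minor ij) (rows/columns in the sector order above):
  C_11 = (0.75)(0.55) − (-0.10)(-0.45) = 0.3675
  C_12 = −[(-0.10)(0.55) − (-0.10)(0.00)] = 0.0550
  C_13 = (-0.10)(-0.45) − (0.75)(0.00) = 0.0450
  C_21 = −[(0.00)(0.55) − (-0.35)(-0.45)] = 0.1575
  C_22 = (0.65)(0.55) − (-0.35)(0.00) = 0.3575
  C_23 = −[(0.65)(-0.45) − (0.00)(0.00)] = 0.2925
  C_31 = (0.00)(-0.10) − (-0.35)(0.75) = 0.2625
  C_32 = −[(0.65)(-0.10) − (-0.35)(-0.10)] = 0.1000
  C_33 = (0.65)(0.75) − (0.00)(-0.10) = 0.4875
det(I−A) = Σ_j (I−A)_1j·C_1j = (0.65)(0.3675) + (0.00)(0.0550) + (-0.35)(0.0450) = 0.223125
adj(I−A) = Cᵀ =
  [ 0.3675   0.1575   0.2625]
  [ 0.0550   0.3575   0.1000]
  [ 0.0450   0.2925   0.4875]
(I − A)⁻¹ = adj(I−A) / det(I−A) ≈
  [   1.6471     0.7059     1.1765]
  [   0.2465     1.6022     0.4482]
  [   0.2017     1.3109     2.1849]
x = (I − A)⁻¹ d = adj(I−A)·d / det(I−A), with det(I−A) = 0.223125:
  x_1 = (0.3675·200 + 0.1575·160 + 0.2625·240) / 0.223125 = 161.70 / 0.223125 ≈ 724.71
  x_2 = (0.0550·200 + 0.3575·160 + 0.1000·240) / 0.223125 = 92.20 / 0.223125 ≈ 413.22
  x_3 = (0.0450·200 + 0.2925·160 + 0.4875·240) / 0.223125 = 172.80 / 0.223125 ≈ 774.45

x_1 = 724.71, x_2 = 413.22, x_3 = 774.45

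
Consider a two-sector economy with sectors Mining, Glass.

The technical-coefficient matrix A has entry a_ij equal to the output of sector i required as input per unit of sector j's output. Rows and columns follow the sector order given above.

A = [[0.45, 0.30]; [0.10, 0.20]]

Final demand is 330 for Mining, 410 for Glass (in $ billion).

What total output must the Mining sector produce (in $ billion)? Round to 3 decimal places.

x_1 = 943.902

I − A =
  [   0.55    -0.30]
  [  -0.10     0.80]
det(I−A) = (0.55)(0.80) − (-0.30)(-0.10) = 0.4100
adj(I−A) = [[0.80, 0.30], [0.10, 0.55]]
(I − A)⁻¹ = adj(I−A) / det(I−A) ≈
  [   1.9512     0.7317]
  [   0.2439     1.3415]
x = (I − A)⁻¹ d = adj(I−A)·d / det(I−A), with det(I−A) = 0.4100:
  x_1 = (0.80·330 + 0.30·410) / 0.4100 = 387.00 / 0.4100 ≈ 943.902
  x_2 = (0.10·330 + 0.55·410) / 0.4100 = 258.50 / 0.4100 ≈ 630.488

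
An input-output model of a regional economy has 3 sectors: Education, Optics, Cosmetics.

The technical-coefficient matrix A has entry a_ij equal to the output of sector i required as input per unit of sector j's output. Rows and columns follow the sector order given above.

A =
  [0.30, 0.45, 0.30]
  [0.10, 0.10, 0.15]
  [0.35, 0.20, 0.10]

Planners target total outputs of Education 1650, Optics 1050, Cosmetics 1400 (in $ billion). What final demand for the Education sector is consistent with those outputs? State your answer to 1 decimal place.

d_1 = 262.5

I − A =
  [   0.70    -0.45    -0.30]
  [  -0.10     0.90    -0.15]
  [  -0.35    -0.20     0.90]
d = (I − A) x:
  d_1 = (+0.70)·1650 + (-0.45)·1050 + (-0.30)·1400 = 262.5
  d_2 = (-0.10)·1650 + (+0.90)·1050 + (-0.15)·1400 = 570.0
  d_3 = (-0.35)·1650 + (-0.20)·1050 + (+0.90)·1400 = 472.5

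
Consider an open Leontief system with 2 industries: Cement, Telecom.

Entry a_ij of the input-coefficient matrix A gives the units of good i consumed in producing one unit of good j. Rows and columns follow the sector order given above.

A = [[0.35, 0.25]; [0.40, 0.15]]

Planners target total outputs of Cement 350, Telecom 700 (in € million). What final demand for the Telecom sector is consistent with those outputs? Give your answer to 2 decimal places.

d_2 = 455.00

I − A =
  [   0.65    -0.25]
  [  -0.40     0.85]
d = (I − A) x:
  d_1 = (+0.65)·350 + (-0.25)·700 = 52.50
  d_2 = (-0.40)·350 + (+0.85)·700 = 455.00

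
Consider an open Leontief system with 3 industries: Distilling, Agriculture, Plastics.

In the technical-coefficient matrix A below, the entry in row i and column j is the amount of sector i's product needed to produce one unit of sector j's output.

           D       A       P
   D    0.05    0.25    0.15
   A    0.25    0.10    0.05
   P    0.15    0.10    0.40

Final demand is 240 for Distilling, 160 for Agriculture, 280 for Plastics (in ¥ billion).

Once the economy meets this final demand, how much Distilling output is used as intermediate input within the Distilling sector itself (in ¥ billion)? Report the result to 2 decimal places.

I − A =
  [   0.95    -0.25    -0.15]
  [  -0.25     0.90    -0.05]
  [  -0.15    -0.10     0.60]
Cofactors of I−A, C_ij = (−1)^(i+j)·(minor ij) (rows/columns in the sector order above):
  C_11 = (0.90)(0.60) − (-0.05)(-0.10) = 0.5350
  C_12 = −[(-0.25)(0.60) − (-0.05)(-0.15)] = 0.1575
  C_13 = (-0.25)(-0.10) − (0.90)(-0.15) = 0.1600
  C_21 = −[(-0.25)(0.60) − (-0.15)(-0.10)] = 0.1650
  C_22 = (0.95)(0.60) − (-0.15)(-0.15) = 0.5475
  C_23 = −[(0.95)(-0.10) − (-0.25)(-0.15)] = 0.1325
  C_31 = (-0.25)(-0.05) − (-0.15)(0.90) = 0.1475
  C_32 = −[(0.95)(-0.05) − (-0.15)(-0.25)] = 0.0850
  C_33 = (0.95)(0.90) − (-0.25)(-0.25) = 0.7925
det(I−A) = Σ_j (I−A)_1j·C_1j = (0.95)(0.5350) + (-0.25)(0.1575) + (-0.15)(0.1600) = 0.444875
adj(I−A) = Cᵀ =
  [ 0.5350   0.1650   0.1475]
  [ 0.1575   0.5475   0.0850]
  [ 0.1600   0.1325   0.7925]
(I − A)⁻¹ = adj(I−A) / det(I−A) ≈
  [   1.2026     0.3709     0.3316]
  [   0.3540     1.2307     0.1911]
  [   0.3597     0.2978     1.7814]
First solve x = (I − A)⁻¹ d = adj(I−A)·d / det(I−A); in particular x_D = (0.5350·240 + 0.1650·160 + 0.1475·280) / 0.444875 = 196.10 / 0.444875 ≈ 440.7980.
Intermediate flow from D to D: z_DD = a_DD · x_D = 0.05 × 196.10 / 0.444875 = 9.805 / 0.444875 ≈ 22.04.

z_DD = 22.04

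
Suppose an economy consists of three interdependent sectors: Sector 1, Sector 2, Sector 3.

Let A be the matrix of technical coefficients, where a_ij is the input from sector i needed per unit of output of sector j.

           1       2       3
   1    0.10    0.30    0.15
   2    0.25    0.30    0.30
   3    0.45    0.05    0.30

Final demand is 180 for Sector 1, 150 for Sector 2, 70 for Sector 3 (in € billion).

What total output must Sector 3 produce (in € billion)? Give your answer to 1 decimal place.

I − A =
  [   0.90    -0.30    -0.15]
  [  -0.25     0.70    -0.30]
  [  -0.45    -0.05     0.70]
Cofactors of I−A, C_ij = (−1)^(i+j)·(minor ij) (rows/columns in the sector order above):
  C_11 = (0.70)(0.70) − (-0.30)(-0.05) = 0.4750
  C_12 = −[(-0.25)(0.70) − (-0.30)(-0.45)] = 0.3100
  C_13 = (-0.25)(-0.05) − (0.70)(-0.45) = 0.3275
  C_21 = −[(-0.30)(0.70) − (-0.15)(-0.05)] = 0.2175
  C_22 = (0.90)(0.70) − (-0.15)(-0.45) = 0.5625
  C_23 = −[(0.90)(-0.05) − (-0.30)(-0.45)] = 0.1800
  C_31 = (-0.30)(-0.30) − (-0.15)(0.70) = 0.1950
  C_32 = −[(0.90)(-0.30) − (-0.15)(-0.25)] = 0.3075
  C_33 = (0.90)(0.70) − (-0.30)(-0.25) = 0.5550
det(I−A) = Σ_j (I−A)_1j·C_1j = (0.90)(0.4750) + (-0.30)(0.3100) + (-0.15)(0.3275) = 0.285375
adj(I−A) = Cᵀ =
  [ 0.4750   0.2175   0.1950]
  [ 0.3100   0.5625   0.3075]
  [ 0.3275   0.1800   0.5550]
(I − A)⁻¹ = adj(I−A) / det(I−A) ≈
  [   1.6645     0.7622     0.6833]
  [   1.0863     1.9711     1.0775]
  [   1.1476     0.6307     1.9448]
x = (I − A)⁻¹ d = adj(I−A)·d / det(I−A), with det(I−A) = 0.285375:
  x_1 = (0.4750·180 + 0.2175·150 + 0.1950·70) / 0.285375 = 131.775 / 0.285375 ≈ 461.8
  x_2 = (0.3100·180 + 0.5625·150 + 0.3075·70) / 0.285375 = 161.70 / 0.285375 ≈ 566.6
  x_3 = (0.3275·180 + 0.1800·150 + 0.5550·70) / 0.285375 = 124.80 / 0.285375 ≈ 437.3

x_3 = 437.3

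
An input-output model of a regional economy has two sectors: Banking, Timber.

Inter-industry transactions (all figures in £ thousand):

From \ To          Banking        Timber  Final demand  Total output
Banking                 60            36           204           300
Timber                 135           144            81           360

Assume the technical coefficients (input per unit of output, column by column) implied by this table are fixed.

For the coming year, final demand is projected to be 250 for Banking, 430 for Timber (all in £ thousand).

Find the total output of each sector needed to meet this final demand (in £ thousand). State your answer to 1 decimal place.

Technical coefficients a_ij = z_ij / X_j:
  a_BB = 60/300 = 0.20, a_TB = 135/300 = 0.45
  a_BT = 36/360 = 0.10, a_TT = 144/360 = 0.40
I − A =
  [   0.80    -0.10]
  [  -0.45     0.60]
det(I−A) = (0.80)(0.60) − (-0.10)(-0.45) = 0.4350
adj(I−A) = [[0.60, 0.10], [0.45, 0.80]]
(I − A)⁻¹ = adj(I−A) / det(I−A) ≈
  [   1.3793     0.2299]
  [   1.0345     1.8391]
x = (I − A)⁻¹ d = adj(I−A)·d / det(I−A), with det(I−A) = 0.4350:
  x_B = (0.60·250 + 0.10·430) / 0.4350 = 193.00 / 0.4350 ≈ 443.7
  x_T = (0.45·250 + 0.80·430) / 0.4350 = 456.50 / 0.4350 ≈ 1049.4

x_B = 443.7, x_T = 1049.4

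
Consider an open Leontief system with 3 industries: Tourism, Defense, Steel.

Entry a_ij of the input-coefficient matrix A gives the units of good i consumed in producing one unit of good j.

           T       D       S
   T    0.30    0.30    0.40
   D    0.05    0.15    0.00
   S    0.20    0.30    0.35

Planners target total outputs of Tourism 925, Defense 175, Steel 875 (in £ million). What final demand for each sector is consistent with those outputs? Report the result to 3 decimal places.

d_T = 245.000, d_D = 102.500, d_S = 331.250

I − A =
  [   0.70    -0.30    -0.40]
  [  -0.05     0.85     0.00]
  [  -0.20    -0.30     0.65]
d = (I − A) x:
  d_T = (+0.70)·925 + (-0.30)·175 + (-0.40)·875 = 245.000
  d_D = (-0.05)·925 + (+0.85)·175 + (+0.00)·875 = 102.500
  d_S = (-0.20)·925 + (-0.30)·175 + (+0.65)·875 = 331.250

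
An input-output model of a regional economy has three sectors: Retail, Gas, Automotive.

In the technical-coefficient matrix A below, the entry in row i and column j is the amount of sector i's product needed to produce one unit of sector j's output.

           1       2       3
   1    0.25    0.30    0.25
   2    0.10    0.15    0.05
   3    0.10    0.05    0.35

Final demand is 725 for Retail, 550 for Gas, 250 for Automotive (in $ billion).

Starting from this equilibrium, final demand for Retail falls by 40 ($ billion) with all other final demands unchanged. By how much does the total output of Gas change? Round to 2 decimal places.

I − A =
  [   0.75    -0.30    -0.25]
  [  -0.10     0.85    -0.05]
  [  -0.10    -0.05     0.65]
Cofactors of I−A, C_ij = (−1)^(i+j)·(minor ij) (rows/columns in the sector order above):
  C_11 = (0.85)(0.65) − (-0.05)(-0.05) = 0.5500
  C_12 = −[(-0.10)(0.65) − (-0.05)(-0.10)] = 0.0700
  C_13 = (-0.10)(-0.05) − (0.85)(-0.10) = 0.0900
  C_21 = −[(-0.30)(0.65) − (-0.25)(-0.05)] = 0.2075
  C_22 = (0.75)(0.65) − (-0.25)(-0.10) = 0.4625
  C_23 = −[(0.75)(-0.05) − (-0.30)(-0.10)] = 0.0675
  C_31 = (-0.30)(-0.05) − (-0.25)(0.85) = 0.2275
  C_32 = −[(0.75)(-0.05) − (-0.25)(-0.10)] = 0.0625
  C_33 = (0.75)(0.85) − (-0.30)(-0.10) = 0.6075
det(I−A) = Σ_j (I−A)_1j·C_1j = (0.75)(0.5500) + (-0.30)(0.0700) + (-0.25)(0.0900) = 0.3690
adj(I−A) = Cᵀ =
  [ 0.5500   0.2075   0.2275]
  [ 0.0700   0.4625   0.0625]
  [ 0.0900   0.0675   0.6075]
(I − A)⁻¹ = adj(I−A) / det(I−A) ≈
  [   1.4905     0.5623     0.6165]
  [   0.1897     1.2534     0.1694]
  [   0.2439     0.1829     1.6463]
Δx = (I − A)⁻¹ Δd with Δd having -40 in the Retail component and 0 elsewhere.
So Δx_2 = L_21 · (-40), where L_21 = adj(I−A)_21 / det(I−A) = 0.0700 / 0.3690.
Δx_2 = 0.0700 × (-40) / 0.3690 = -2.80 / 0.3690 ≈ -7.59.

Δx_2 = -7.59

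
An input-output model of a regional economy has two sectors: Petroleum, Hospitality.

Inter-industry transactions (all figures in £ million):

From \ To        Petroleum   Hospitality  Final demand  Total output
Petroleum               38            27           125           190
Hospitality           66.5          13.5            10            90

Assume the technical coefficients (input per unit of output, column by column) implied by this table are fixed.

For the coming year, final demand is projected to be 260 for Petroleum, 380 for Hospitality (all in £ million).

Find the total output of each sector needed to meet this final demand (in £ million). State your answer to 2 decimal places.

Technical coefficients a_ij = z_ij / X_j:
  a_11 = 38/190 = 0.20, a_21 = 66.5/190 = 0.35
  a_12 = 27/90 = 0.30, a_22 = 13.5/90 = 0.15
I − A =
  [   0.80    -0.30]
  [  -0.35     0.85]
det(I−A) = (0.80)(0.85) − (-0.30)(-0.35) = 0.5750
adj(I−A) = [[0.85, 0.30], [0.35, 0.80]]
(I − A)⁻¹ = adj(I−A) / det(I−A) ≈
  [   1.4783     0.5217]
  [   0.6087     1.3913]
x = (I − A)⁻¹ d = adj(I−A)·d / det(I−A), with det(I−A) = 0.5750:
  x_1 = (0.85·260 + 0.30·380) / 0.5750 = 335.00 / 0.5750 ≈ 582.61
  x_2 = (0.35·260 + 0.80·380) / 0.5750 = 395.00 / 0.5750 ≈ 686.96

x_1 = 582.61, x_2 = 686.96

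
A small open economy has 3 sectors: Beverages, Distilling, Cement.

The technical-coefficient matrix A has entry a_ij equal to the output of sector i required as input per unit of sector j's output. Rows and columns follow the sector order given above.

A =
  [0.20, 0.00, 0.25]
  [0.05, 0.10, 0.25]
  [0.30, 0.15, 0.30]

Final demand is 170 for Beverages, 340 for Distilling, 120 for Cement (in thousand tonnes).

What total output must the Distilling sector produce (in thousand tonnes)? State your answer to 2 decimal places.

x_2 = 516.77

I − A =
  [   0.80     0.00    -0.25]
  [  -0.05     0.90    -0.25]
  [  -0.30    -0.15     0.70]
Cofactors of I−A, C_ij = (−1)^(i+j)·(minor ij) (rows/columns in the sector order above):
  C_11 = (0.90)(0.70) − (-0.25)(-0.15) = 0.5925
  C_12 = −[(-0.05)(0.70) − (-0.25)(-0.30)] = 0.1100
  C_13 = (-0.05)(-0.15) − (0.90)(-0.30) = 0.2775
  C_21 = −[(0.00)(0.70) − (-0.25)(-0.15)] = 0.0375
  C_22 = (0.80)(0.70) − (-0.25)(-0.30) = 0.4850
  C_23 = −[(0.80)(-0.15) − (0.00)(-0.30)] = 0.1200
  C_31 = (0.00)(-0.25) − (-0.25)(0.90) = 0.2250
  C_32 = −[(0.80)(-0.25) − (-0.25)(-0.05)] = 0.2125
  C_33 = (0.80)(0.90) − (0.00)(-0.05) = 0.7200
det(I−A) = Σ_j (I−A)_1j·C_1j = (0.80)(0.5925) + (0.00)(0.1100) + (-0.25)(0.2775) = 0.404625
adj(I−A) = Cᵀ =
  [ 0.5925   0.0375   0.2250]
  [ 0.1100   0.4850   0.2125]
  [ 0.2775   0.1200   0.7200]
(I − A)⁻¹ = adj(I−A) / det(I−A) ≈
  [   1.4643     0.0927     0.5561]
  [   0.2719     1.1986     0.5252]
  [   0.6858     0.2966     1.7794]
x = (I − A)⁻¹ d = adj(I−A)·d / det(I−A), with det(I−A) = 0.404625:
  x_1 = (0.5925·170 + 0.0375·340 + 0.2250·120) / 0.404625 = 140.475 / 0.404625 ≈ 347.17
  x_2 = (0.1100·170 + 0.4850·340 + 0.2125·120) / 0.404625 = 209.10 / 0.404625 ≈ 516.77
  x_3 = (0.2775·170 + 0.1200·340 + 0.7200·120) / 0.404625 = 174.375 / 0.404625 ≈ 430.95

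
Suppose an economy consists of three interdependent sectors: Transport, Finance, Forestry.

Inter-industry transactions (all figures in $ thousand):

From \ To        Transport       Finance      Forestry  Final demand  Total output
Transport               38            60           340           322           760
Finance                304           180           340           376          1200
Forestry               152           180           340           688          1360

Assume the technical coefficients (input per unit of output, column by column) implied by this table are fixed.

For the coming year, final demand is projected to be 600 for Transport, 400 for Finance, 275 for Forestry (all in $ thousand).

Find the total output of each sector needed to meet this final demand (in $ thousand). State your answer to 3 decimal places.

Technical coefficients a_ij = z_ij / X_j:
  a_11 = 38/760 = 0.05, a_21 = 304/760 = 0.40, a_31 = 152/760 = 0.20
  a_12 = 60/1200 = 0.05, a_22 = 180/1200 = 0.15, a_32 = 180/1200 = 0.15
  a_13 = 340/1360 = 0.25, a_23 = 340/1360 = 0.25, a_33 = 340/1360 = 0.25
I − A =
  [   0.95    -0.05    -0.25]
  [  -0.40     0.85    -0.25]
  [  -0.20    -0.15     0.75]
Cofactors of I−A, C_ij = (−1)^(i+j)·(minor ij) (rows/columns in the sector order above):
  C_11 = (0.85)(0.75) − (-0.25)(-0.15) = 0.6000
  C_12 = −[(-0.40)(0.75) − (-0.25)(-0.20)] = 0.3500
  C_13 = (-0.40)(-0.15) − (0.85)(-0.20) = 0.2300
  C_21 = −[(-0.05)(0.75) − (-0.25)(-0.15)] = 0.0750
  C_22 = (0.95)(0.75) − (-0.25)(-0.20) = 0.6625
  C_23 = −[(0.95)(-0.15) − (-0.05)(-0.20)] = 0.1525
  C_31 = (-0.05)(-0.25) − (-0.25)(0.85) = 0.2250
  C_32 = −[(0.95)(-0.25) − (-0.25)(-0.40)] = 0.3375
  C_33 = (0.95)(0.85) − (-0.05)(-0.40) = 0.7875
det(I−A) = Σ_j (I−A)_1j·C_1j = (0.95)(0.6000) + (-0.05)(0.3500) + (-0.25)(0.2300) = 0.4950
adj(I−A) = Cᵀ =
  [ 0.6000   0.0750   0.2250]
  [ 0.3500   0.6625   0.3375]
  [ 0.2300   0.1525   0.7875]
(I − A)⁻¹ = adj(I−A) / det(I−A) ≈
  [   1.2121     0.1515     0.4545]
  [   0.7071     1.3384     0.6818]
  [   0.4646     0.3081     1.5909]
x = (I − A)⁻¹ d = adj(I−A)·d / det(I−A), with det(I−A) = 0.4950:
  x_1 = (0.6000·600 + 0.0750·400 + 0.2250·275) / 0.4950 = 451.875 / 0.4950 ≈ 912.879
  x_2 = (0.3500·600 + 0.6625·400 + 0.3375·275) / 0.4950 = 567.8125 / 0.4950 ≈ 1147.096
  x_3 = (0.2300·600 + 0.1525·400 + 0.7875·275) / 0.4950 = 415.5625 / 0.4950 ≈ 839.520

x_1 = 912.879, x_2 = 1147.096, x_3 = 839.520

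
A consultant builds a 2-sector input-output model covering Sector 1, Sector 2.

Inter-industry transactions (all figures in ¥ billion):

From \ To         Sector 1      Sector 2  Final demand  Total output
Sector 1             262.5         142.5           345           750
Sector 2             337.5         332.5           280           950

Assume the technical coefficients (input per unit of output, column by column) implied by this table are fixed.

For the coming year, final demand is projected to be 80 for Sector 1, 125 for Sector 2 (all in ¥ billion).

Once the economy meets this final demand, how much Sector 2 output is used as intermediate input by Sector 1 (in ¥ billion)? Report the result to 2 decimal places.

Technical coefficients a_ij = z_ij / X_j:
  a_11 = 262.5/750 = 0.35, a_21 = 337.5/750 = 0.45
  a_12 = 142.5/950 = 0.15, a_22 = 332.5/950 = 0.35
I − A =
  [   0.65    -0.15]
  [  -0.45     0.65]
det(I−A) = (0.65)(0.65) − (-0.15)(-0.45) = 0.3550
adj(I−A) = [[0.65, 0.15], [0.45, 0.65]]
(I − A)⁻¹ = adj(I−A) / det(I−A) ≈
  [   1.8310     0.4225]
  [   1.2676     1.8310]
First solve x = (I − A)⁻¹ d = adj(I−A)·d / det(I−A); in particular x_1 = (0.65·80 + 0.15·125) / 0.3550 = 70.75 / 0.3550 ≈ 199.2958.
Intermediate flow from 2 to 1: z_21 = a_21 · x_1 = 0.45 × 70.75 / 0.3550 = 31.8375 / 0.3550 ≈ 89.68.

z_21 = 89.68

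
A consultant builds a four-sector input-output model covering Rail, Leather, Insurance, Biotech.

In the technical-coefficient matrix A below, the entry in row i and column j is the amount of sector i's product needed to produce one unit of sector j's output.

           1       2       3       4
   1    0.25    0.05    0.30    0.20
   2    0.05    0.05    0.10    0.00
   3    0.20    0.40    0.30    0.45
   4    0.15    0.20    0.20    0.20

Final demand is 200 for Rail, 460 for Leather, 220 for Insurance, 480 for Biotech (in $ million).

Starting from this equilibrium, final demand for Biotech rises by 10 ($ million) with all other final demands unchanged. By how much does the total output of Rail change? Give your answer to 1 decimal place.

Δx_1 = 12.7

I − A =
  [   0.75    -0.05    -0.30    -0.20]
  [  -0.05     0.95    -0.10     0.00]
  [  -0.20    -0.40     0.70    -0.45]
  [  -0.15    -0.20    -0.20     0.80]
Compute the cofactors C_ij = (−1)^(i+j)·(3×3 minor ij) of I−A; the adjugate is their transpose:
adj(I−A) = Cᵀ =
  [ 0.405500   0.190500   0.274000   0.255500]
  [ 0.046250   0.255250   0.071000   0.051500]
  [ 0.236625   0.314875   0.537500   0.361500]
  [ 0.146750   0.178250   0.203500   0.403000]
det(I−A) = Σ_j (I−A)_1j·C_1j = (0.75)(0.405500) + (-0.05)(0.046250) + (-0.30)(0.236625) + (-0.20)(0.146750) = 0.201475
(I − A)⁻¹ = adj(I−A) / det(I−A) ≈
  [   2.0127     0.9455     1.3600     1.2681]
  [   0.2296     1.2669     0.3524     0.2556]
  [   1.1745     1.5628     2.6678     1.7943]
  [   0.7284     0.8847     1.0101     2.0002]
Δx = (I − A)⁻¹ Δd with Δd having +10 in the Biotech component and 0 elsewhere.
So Δx_1 = L_14 · (+10), where L_14 = adj(I−A)_14 / det(I−A) = 0.255500 / 0.201475.
Δx_1 = 0.255500 × (+10) / 0.201475 = 2.555 / 0.201475 ≈ 12.7.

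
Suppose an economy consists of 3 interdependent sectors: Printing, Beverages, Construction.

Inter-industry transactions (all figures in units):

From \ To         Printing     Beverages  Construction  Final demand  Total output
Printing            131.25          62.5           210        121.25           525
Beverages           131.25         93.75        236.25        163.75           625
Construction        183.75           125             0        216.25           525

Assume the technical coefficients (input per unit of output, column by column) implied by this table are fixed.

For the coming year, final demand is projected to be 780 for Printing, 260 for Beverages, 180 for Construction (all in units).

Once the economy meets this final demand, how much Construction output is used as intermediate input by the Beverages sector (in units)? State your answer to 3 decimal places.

Technical coefficients a_ij = z_ij / X_j:
  a_11 = 131.25/525 = 0.25, a_21 = 131.25/525 = 0.25, a_31 = 183.75/525 = 0.35
  a_12 = 62.5/625 = 0.10, a_22 = 93.75/625 = 0.15, a_32 = 125/625 = 0.20
  a_13 = 210/525 = 0.40, a_23 = 236.25/525 = 0.45, a_33 = 0/525 = 0.00
I − A =
  [   0.75    -0.10    -0.40]
  [  -0.25     0.85    -0.45]
  [  -0.35    -0.20     1.00]
Cofactors of I−A, C_ij = (−1)^(i+j)·(minor ij) (rows/columns in the sector order above):
  C_11 = (0.85)(1.00) − (-0.45)(-0.20) = 0.7600
  C_12 = −[(-0.25)(1.00) − (-0.45)(-0.35)] = 0.4075
  C_13 = (-0.25)(-0.20) − (0.85)(-0.35) = 0.3475
  C_21 = −[(-0.10)(1.00) − (-0.40)(-0.20)] = 0.1800
  C_22 = (0.75)(1.00) − (-0.40)(-0.35) = 0.6100
  C_23 = −[(0.75)(-0.20) − (-0.10)(-0.35)] = 0.1850
  C_31 = (-0.10)(-0.45) − (-0.40)(0.85) = 0.3850
  C_32 = −[(0.75)(-0.45) − (-0.40)(-0.25)] = 0.4375
  C_33 = (0.75)(0.85) − (-0.10)(-0.25) = 0.6125
det(I−A) = Σ_j (I−A)_1j·C_1j = (0.75)(0.7600) + (-0.10)(0.4075) + (-0.40)(0.3475) = 0.39025
adj(I−A) = Cᵀ =
  [ 0.7600   0.1800   0.3850]
  [ 0.4075   0.6100   0.4375]
  [ 0.3475   0.1850   0.6125]
(I − A)⁻¹ = adj(I−A) / det(I−A) ≈
  [   1.9475     0.4612     0.9865]
  [   1.0442     1.5631     1.1211]
  [   0.8905     0.4741     1.5695]
First solve x = (I − A)⁻¹ d = adj(I−A)·d / det(I−A); in particular x_2 = (0.4075·780 + 0.6100·260 + 0.4375·180) / 0.39025 = 555.20 / 0.39025 ≈ 1422.67777.
Intermediate flow from 3 to 2: z_32 = a_32 · x_2 = 0.20 × 555.20 / 0.39025 = 111.04 / 0.39025 ≈ 284.536.

z_32 = 284.536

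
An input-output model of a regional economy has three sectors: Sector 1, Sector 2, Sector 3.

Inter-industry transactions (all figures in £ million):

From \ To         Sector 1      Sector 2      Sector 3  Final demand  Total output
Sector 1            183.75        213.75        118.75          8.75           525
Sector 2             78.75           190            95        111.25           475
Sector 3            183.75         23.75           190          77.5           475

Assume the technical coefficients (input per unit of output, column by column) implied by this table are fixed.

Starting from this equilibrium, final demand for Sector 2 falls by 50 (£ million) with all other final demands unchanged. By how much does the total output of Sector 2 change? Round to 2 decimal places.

Technical coefficients a_ij = z_ij / X_j:
  a_11 = 183.75/525 = 0.35, a_21 = 78.75/525 = 0.15, a_31 = 183.75/525 = 0.35
  a_12 = 213.75/475 = 0.45, a_22 = 190/475 = 0.40, a_32 = 23.75/475 = 0.05
  a_13 = 118.75/475 = 0.25, a_23 = 95/475 = 0.20, a_33 = 190/475 = 0.40
I − A =
  [   0.65    -0.45    -0.25]
  [  -0.15     0.60    -0.20]
  [  -0.35    -0.05     0.60]
Cofactors of I−A, C_ij = (−1)^(i+j)·(minor ij) (rows/columns in the sector order above):
  C_11 = (0.60)(0.60) − (-0.20)(-0.05) = 0.3500
  C_12 = −[(-0.15)(0.60) − (-0.20)(-0.35)] = 0.1600
  C_13 = (-0.15)(-0.05) − (0.60)(-0.35) = 0.2175
  C_21 = −[(-0.45)(0.60) − (-0.25)(-0.05)] = 0.2825
  C_22 = (0.65)(0.60) − (-0.25)(-0.35) = 0.3025
  C_23 = −[(0.65)(-0.05) − (-0.45)(-0.35)] = 0.1900
  C_31 = (-0.45)(-0.20) − (-0.25)(0.60) = 0.2400
  C_32 = −[(0.65)(-0.20) − (-0.25)(-0.15)] = 0.1675
  C_33 = (0.65)(0.60) − (-0.45)(-0.15) = 0.3225
det(I−A) = Σ_j (I−A)_1j·C_1j = (0.65)(0.3500) + (-0.45)(0.1600) + (-0.25)(0.2175) = 0.101125
adj(I−A) = Cᵀ =
  [ 0.3500   0.2825   0.2400]
  [ 0.1600   0.3025   0.1675]
  [ 0.2175   0.1900   0.3225]
(I − A)⁻¹ = adj(I−A) / det(I−A) ≈
  [   3.4611     2.7936     2.3733]
  [   1.5822     2.9913     1.6564]
  [   2.1508     1.8789     3.1891]
Δx = (I − A)⁻¹ Δd with Δd having -50 in the Sector 2 component and 0 elsewhere.
So Δx_2 = L_22 · (-50), where L_22 = adj(I−A)_22 / det(I−A) = 0.3025 / 0.101125.
Δx_2 = 0.3025 × (-50) / 0.101125 = -15.125 / 0.101125 ≈ -149.57.

Δx_2 = -149.57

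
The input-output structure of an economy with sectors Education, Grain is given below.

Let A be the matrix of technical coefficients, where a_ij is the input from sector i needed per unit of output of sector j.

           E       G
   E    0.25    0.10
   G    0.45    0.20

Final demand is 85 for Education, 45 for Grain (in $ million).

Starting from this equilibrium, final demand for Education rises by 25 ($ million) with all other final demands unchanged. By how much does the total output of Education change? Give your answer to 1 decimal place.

Δx_E = 36.0

I − A =
  [   0.75    -0.10]
  [  -0.45     0.80]
det(I−A) = (0.75)(0.80) − (-0.10)(-0.45) = 0.5550
adj(I−A) = [[0.80, 0.10], [0.45, 0.75]]
(I − A)⁻¹ = adj(I−A) / det(I−A) ≈
  [   1.4414     0.1802]
  [   0.8108     1.3514]
Δx = (I − A)⁻¹ Δd with Δd having +25 in the Education component and 0 elsewhere.
So Δx_E = L_EE · (+25), where L_EE = adj(I−A)_EE / det(I−A) = 0.80 / 0.5550.
Δx_E = 0.80 × (+25) / 0.5550 = 20.00 / 0.5550 ≈ 36.0.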